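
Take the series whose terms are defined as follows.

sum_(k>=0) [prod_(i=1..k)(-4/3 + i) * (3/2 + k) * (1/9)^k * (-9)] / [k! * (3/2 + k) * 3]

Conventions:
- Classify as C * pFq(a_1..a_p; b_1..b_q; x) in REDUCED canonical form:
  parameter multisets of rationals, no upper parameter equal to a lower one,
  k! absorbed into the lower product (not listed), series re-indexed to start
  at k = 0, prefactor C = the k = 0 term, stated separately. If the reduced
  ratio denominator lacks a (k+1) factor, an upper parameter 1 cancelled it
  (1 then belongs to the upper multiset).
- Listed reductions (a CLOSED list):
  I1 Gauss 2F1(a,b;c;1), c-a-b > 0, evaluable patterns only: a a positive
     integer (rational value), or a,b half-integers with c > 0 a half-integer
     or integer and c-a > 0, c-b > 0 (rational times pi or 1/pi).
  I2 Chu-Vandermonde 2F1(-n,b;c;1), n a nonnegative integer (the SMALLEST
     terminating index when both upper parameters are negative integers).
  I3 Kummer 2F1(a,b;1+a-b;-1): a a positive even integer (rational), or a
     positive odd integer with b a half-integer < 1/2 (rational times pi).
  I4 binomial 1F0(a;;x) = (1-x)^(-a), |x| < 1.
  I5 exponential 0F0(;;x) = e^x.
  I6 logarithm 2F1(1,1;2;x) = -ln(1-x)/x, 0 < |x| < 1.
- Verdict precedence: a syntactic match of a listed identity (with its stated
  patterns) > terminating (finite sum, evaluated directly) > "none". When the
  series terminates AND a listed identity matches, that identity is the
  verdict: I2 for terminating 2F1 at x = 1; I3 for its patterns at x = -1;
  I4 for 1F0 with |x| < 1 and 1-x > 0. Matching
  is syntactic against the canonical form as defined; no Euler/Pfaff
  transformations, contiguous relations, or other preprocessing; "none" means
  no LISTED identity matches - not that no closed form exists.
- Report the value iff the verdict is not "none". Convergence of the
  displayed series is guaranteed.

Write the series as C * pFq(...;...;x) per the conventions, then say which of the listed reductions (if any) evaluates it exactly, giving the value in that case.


At argument 1/9: a 1F0 with upper {-1/3}, lower {-}, scaled by C = -3. Verdict: binomial (I4) fires (the 1F0 binomial series: exponent 1/3, x = 1/9). Its exact value is (-3) * (8/9)^(1/3).

Structural cue: t_0 = -3 here, and the running product (prefactor -3) telescopes to a rising factorial.
Term ratio: r(k) = (1/9) * (k-1/3) / [(k+1)] - rational in k. x = (1/9); t_0 = -3; negate the roots.


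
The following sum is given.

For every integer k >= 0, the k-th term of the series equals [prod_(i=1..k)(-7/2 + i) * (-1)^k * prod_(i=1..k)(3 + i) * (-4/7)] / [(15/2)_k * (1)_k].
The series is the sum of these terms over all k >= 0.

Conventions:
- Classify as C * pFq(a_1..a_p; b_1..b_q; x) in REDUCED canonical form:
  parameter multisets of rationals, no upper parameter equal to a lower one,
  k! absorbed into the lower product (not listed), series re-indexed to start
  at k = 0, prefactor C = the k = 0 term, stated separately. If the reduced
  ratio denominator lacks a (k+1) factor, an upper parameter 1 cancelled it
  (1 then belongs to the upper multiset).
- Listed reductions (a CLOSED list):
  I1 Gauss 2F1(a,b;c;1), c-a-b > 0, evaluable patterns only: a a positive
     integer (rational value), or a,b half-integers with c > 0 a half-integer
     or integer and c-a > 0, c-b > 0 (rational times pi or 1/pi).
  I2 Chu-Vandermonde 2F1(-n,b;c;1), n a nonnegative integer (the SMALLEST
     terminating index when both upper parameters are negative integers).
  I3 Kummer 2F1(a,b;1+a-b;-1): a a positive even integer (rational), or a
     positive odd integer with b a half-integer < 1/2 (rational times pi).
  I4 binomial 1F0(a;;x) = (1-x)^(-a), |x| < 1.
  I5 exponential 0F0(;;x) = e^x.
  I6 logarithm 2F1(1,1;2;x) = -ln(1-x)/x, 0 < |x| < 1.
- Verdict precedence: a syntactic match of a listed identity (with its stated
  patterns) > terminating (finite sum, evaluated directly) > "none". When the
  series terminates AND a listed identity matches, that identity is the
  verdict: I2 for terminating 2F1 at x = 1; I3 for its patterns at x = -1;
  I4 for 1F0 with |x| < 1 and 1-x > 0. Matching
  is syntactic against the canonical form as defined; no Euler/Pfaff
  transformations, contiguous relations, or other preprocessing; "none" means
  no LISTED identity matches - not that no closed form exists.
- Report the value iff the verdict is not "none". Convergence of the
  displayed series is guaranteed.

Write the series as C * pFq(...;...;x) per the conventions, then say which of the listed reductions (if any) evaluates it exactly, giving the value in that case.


x = -1 here; the reduced form reads 2F1, upper {-5/2, 4}, lower {15/2}, C = -4/7. Verdict (x = -1): Kummer's theorem (I3) applies (x = -1; c = 15/2 equals 1+a-b for upper {-5/2, 4}: listed pattern). Its exact value is -143/84.

Key observation: from the first term -4/7: the running product (C = -4/7, x = -1) telescopes to a rising factorial.
Adjacent-term ratio: r(k) = (-1) * (k-5/2) (k+4) / [(k+15/2) (k+1)] - rational; roots negated = parameters, x = (-1), C = -4/7.


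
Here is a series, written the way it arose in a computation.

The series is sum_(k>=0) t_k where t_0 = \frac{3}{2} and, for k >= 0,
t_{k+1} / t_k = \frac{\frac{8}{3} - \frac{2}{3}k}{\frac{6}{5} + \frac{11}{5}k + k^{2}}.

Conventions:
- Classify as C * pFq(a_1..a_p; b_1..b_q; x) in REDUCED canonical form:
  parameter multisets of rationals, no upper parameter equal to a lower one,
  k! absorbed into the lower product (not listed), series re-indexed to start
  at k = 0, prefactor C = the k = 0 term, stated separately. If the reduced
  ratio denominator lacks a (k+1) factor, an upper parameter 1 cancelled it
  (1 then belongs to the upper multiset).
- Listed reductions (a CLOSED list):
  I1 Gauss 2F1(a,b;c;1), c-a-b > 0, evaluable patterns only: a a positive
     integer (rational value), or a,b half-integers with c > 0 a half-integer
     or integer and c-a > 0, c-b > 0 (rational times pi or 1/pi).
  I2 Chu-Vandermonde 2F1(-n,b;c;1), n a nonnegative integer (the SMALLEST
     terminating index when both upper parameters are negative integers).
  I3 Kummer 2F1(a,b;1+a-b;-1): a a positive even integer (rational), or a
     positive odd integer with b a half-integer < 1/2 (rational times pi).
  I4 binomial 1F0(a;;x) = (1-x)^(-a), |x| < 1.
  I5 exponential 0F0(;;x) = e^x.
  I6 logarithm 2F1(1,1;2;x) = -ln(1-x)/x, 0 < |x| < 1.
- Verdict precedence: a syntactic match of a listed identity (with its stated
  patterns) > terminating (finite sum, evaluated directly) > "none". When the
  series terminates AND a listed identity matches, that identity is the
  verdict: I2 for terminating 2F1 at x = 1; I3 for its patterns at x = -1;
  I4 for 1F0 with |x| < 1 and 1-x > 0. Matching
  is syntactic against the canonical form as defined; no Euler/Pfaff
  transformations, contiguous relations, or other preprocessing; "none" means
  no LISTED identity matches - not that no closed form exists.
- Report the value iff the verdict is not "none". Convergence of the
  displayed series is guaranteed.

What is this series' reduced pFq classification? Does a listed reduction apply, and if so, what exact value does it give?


At argument -\frac{2}{3}: a 1F1 with upper {-4}, lower {\frac{6}{5}}, scaled by C = \frac{3}{2}. Verdict: terminating - no listed pattern fits, but -4 in the upper list cuts the series at k = 4; direct evaluation. Hence: \frac{491521}{74844}.

Structural cue: x = -\frac{2}{3} and roots of the ratio polynomials (prefactor 3/2) are the negated parameters.
Adjacent-term ratio: r(k) = -\frac{2}{3} * (k-4) / [(k+\frac{6}{5}) (k+1)] ; factor over Q: parameters, x = -\frac{2}{3}, and C = \frac{3}{2}.


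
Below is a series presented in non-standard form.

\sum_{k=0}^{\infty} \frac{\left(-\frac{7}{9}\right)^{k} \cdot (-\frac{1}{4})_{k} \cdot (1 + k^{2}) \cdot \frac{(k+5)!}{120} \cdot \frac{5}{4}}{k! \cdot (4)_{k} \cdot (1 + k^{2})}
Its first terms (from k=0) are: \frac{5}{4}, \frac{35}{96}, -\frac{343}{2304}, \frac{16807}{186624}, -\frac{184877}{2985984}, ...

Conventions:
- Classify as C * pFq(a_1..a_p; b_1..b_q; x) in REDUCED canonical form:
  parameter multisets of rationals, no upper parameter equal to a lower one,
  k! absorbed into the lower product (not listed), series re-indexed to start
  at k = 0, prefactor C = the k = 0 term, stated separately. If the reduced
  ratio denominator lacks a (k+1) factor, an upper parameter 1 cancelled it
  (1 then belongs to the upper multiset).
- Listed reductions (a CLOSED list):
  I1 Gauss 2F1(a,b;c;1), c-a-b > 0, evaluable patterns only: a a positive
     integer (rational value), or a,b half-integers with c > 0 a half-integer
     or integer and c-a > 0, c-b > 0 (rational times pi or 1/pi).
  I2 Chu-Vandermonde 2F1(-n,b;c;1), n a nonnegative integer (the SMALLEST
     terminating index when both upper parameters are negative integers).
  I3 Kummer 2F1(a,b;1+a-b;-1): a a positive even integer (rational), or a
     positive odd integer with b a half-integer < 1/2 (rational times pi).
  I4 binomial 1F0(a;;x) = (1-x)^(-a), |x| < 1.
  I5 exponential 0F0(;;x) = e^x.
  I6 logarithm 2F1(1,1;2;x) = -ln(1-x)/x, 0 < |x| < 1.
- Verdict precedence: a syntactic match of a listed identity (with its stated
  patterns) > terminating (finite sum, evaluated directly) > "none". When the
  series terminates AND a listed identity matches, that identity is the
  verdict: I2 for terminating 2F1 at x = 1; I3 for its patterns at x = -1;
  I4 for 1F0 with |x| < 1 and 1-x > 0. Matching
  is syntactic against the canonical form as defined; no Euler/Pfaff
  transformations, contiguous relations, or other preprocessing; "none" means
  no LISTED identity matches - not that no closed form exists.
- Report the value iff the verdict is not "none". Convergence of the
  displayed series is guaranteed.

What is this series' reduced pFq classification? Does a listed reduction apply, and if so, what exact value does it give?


x = -\frac{7}{9} here; the reduced form reads 2F1, upper {-\frac{1}{4}, 6}, lower {4}, C = \frac{5}{4}. Verdict: none here - no I1-I6 shape fits x = -\frac{7}{9} with lower {4}.

First insight: t_0 being \frac{5}{4}, the factor k^2 + 1 cancels (top and bottom), leaving C = 5/4.
Adjacent-term ratio: r(k) = -\frac{7}{9} * (k-\frac{1}{4}) (k+6) / [(k+4) (k+1)] ; factor over Q: parameters, x = -\frac{7}{9}, and C = \frac{5}{4}.


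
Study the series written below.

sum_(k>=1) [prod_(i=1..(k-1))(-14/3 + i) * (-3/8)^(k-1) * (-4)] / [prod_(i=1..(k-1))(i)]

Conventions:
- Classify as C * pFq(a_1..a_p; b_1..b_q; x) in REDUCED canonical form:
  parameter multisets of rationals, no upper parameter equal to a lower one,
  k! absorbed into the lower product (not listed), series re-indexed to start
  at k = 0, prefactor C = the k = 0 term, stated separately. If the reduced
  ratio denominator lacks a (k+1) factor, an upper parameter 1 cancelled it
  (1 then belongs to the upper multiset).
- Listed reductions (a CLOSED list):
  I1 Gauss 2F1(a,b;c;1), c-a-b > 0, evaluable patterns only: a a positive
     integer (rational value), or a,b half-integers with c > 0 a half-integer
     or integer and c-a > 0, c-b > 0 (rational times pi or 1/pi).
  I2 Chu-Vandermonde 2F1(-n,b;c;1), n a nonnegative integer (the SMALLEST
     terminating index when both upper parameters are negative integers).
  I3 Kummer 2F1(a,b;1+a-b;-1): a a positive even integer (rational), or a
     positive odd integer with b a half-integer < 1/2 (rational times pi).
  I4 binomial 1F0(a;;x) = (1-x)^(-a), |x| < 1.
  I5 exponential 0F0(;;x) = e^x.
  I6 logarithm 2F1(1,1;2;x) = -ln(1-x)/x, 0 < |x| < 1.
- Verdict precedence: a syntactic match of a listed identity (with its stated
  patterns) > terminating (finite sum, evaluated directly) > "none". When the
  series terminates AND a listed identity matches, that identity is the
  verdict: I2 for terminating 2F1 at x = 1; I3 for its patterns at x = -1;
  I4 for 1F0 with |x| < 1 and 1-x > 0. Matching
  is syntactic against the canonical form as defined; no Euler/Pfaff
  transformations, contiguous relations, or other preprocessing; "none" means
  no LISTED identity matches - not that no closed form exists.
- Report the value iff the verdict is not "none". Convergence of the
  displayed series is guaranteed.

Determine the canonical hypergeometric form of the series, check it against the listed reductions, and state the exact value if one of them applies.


Structural cue: t_0 being -4, the running product (prefactor -4) telescopes to a rising factorial.
Consecutive-term ratio: r(k) = (-3/8) * (k-11/3) / [(k+1)] - rational in k, leading ratio (-3/8); with t_0 = -4, classification follows.

Reduced: x = -3/8, 1F0, upper = {-11/3}, lower = {-}, C = -4. Verdict at x = -3/8: the binomial series (I4) matches (the 1F0 binomial series: exponent 11/3, x = -3/8). Its exact value is (-4) * (11/8)^(11/3).


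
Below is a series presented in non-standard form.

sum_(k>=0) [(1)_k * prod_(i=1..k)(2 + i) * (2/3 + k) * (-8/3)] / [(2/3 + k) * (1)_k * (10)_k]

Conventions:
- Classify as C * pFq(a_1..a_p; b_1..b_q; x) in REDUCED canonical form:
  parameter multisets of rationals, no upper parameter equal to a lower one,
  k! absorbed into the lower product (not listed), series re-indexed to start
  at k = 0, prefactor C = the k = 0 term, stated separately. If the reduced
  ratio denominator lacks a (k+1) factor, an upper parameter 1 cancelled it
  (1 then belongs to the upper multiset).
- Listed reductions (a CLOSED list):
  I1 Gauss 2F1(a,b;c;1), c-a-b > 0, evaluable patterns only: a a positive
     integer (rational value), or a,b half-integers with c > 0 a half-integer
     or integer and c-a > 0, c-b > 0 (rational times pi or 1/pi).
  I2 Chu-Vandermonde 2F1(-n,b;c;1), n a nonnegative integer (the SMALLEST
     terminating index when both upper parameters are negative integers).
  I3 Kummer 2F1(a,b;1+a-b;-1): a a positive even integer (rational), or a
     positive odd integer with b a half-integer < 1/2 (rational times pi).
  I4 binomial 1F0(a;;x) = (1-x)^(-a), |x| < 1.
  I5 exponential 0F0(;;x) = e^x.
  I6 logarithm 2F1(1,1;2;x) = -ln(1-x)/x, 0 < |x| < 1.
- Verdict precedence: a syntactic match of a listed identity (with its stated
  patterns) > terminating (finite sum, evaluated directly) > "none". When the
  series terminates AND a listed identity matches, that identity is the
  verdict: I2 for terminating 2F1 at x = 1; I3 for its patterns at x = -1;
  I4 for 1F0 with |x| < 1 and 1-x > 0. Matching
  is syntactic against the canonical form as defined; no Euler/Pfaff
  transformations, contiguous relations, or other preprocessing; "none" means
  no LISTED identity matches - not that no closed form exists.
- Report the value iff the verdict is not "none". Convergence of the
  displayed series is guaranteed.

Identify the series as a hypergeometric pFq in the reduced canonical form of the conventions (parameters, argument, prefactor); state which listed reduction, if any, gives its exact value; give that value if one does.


This is -8/3 * 2F1(1, 3; 10; 1) in reduced canonical form. Verdict: Gauss (I1, integer-parameter pattern) fires (x = 1: the Gamma ratio telescopes since c-a-b = 6 > 0 and a = 1 in Z>0). Exact value: -4.

Key observation: from the first term -8/3: the running product (C = -8/3, x = 1) telescopes to a rising factorial.
Step ratio: r(k) = 1 * (k+1) (k+3) / [(k+10) (k+1)] - rational in k. x = 1; t_0 = -8/3; negate the roots.


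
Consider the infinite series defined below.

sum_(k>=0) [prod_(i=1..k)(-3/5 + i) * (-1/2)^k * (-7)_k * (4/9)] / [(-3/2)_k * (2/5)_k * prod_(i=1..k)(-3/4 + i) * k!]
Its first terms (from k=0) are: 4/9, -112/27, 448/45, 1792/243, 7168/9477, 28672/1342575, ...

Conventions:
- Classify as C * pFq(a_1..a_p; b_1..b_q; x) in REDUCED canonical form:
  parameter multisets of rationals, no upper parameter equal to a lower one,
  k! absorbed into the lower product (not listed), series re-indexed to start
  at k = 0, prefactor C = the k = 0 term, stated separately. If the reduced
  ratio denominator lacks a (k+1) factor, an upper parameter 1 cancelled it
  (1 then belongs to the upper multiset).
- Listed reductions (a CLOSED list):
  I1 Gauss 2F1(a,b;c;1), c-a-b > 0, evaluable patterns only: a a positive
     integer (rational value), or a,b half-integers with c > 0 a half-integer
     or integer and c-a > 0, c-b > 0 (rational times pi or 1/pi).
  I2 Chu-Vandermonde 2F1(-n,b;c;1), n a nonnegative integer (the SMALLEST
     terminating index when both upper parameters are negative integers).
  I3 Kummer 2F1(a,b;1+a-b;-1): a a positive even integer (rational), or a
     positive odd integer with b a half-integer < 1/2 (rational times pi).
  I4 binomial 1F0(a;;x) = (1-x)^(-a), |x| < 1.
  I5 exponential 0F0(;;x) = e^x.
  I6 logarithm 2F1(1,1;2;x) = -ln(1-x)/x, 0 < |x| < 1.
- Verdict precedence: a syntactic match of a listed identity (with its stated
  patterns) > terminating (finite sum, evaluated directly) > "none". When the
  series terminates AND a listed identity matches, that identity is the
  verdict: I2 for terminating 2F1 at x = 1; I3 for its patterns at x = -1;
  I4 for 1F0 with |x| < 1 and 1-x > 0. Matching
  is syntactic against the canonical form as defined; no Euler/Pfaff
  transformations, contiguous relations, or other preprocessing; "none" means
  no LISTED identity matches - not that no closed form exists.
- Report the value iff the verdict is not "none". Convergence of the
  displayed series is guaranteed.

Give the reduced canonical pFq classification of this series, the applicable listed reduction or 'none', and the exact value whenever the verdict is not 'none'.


Structural cue: with t_0 = 4/9, the parameter 2/5 appears in both the upper and lower lists and cancels.
Step ratio: r(k) = (-1/2) * (k-7) / [(k-3/2) (k+1/4) (k+1)] - rational in k, leading ratio (-1/2); with t_0 = 4/9, classification follows.

Reduced: x = -1/2, 1F2, upper = {-7}, lower = {-3/2, 1/4}, C = 4/9. Verdict: terminating - upper -7 stops the sum at k = 7; the 8 terms are added exactly. Its exact value is 1918890385036/133217004375.


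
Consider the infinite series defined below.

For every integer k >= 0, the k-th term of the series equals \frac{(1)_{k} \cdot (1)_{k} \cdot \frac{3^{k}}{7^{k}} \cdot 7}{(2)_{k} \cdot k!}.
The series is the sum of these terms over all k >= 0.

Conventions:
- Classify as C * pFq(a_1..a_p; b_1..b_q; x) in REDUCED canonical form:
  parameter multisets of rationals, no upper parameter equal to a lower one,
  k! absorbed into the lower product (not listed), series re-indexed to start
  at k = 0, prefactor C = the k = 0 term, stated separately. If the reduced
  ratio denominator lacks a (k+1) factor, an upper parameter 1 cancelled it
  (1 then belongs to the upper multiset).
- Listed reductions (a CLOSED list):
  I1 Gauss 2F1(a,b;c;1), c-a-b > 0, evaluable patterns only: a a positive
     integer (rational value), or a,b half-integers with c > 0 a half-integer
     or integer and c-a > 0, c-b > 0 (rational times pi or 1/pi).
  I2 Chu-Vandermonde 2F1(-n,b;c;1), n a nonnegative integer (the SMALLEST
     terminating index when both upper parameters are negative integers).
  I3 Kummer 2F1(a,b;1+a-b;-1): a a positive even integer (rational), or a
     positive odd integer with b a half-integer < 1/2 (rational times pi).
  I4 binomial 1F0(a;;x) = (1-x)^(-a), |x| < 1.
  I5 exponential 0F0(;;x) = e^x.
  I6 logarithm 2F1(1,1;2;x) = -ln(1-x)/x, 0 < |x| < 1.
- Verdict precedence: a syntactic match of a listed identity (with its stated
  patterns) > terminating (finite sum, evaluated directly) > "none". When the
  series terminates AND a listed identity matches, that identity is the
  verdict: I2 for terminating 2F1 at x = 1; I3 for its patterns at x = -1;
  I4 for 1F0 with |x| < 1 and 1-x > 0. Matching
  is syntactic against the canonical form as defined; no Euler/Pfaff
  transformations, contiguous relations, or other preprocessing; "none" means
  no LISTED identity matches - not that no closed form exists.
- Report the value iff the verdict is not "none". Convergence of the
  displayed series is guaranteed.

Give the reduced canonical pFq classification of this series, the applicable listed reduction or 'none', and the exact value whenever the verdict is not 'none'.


This is 7 * 2F1(1, 1; 2; \frac{3}{7}) in reduced canonical form. Verdict at x = \frac{3}{7}: the I6 logarithm reduction matches (the logarithm: parameters (1,1;2), x = \frac{3}{7}). Hence: \left(-\frac{49}{3}\right) \cdot \ln\left(\frac{4}{7}\right).

The tell: t_0 = 7 here, and the two geometric factors (C = 7, x = 3/7) combine into one argument.
Ratio: r(k) = \frac{3}{7} * (k+1) (k+1) / [(k+2) (k+1)] ; factor over Q: parameters, x = \frac{3}{7}, and C = 7.


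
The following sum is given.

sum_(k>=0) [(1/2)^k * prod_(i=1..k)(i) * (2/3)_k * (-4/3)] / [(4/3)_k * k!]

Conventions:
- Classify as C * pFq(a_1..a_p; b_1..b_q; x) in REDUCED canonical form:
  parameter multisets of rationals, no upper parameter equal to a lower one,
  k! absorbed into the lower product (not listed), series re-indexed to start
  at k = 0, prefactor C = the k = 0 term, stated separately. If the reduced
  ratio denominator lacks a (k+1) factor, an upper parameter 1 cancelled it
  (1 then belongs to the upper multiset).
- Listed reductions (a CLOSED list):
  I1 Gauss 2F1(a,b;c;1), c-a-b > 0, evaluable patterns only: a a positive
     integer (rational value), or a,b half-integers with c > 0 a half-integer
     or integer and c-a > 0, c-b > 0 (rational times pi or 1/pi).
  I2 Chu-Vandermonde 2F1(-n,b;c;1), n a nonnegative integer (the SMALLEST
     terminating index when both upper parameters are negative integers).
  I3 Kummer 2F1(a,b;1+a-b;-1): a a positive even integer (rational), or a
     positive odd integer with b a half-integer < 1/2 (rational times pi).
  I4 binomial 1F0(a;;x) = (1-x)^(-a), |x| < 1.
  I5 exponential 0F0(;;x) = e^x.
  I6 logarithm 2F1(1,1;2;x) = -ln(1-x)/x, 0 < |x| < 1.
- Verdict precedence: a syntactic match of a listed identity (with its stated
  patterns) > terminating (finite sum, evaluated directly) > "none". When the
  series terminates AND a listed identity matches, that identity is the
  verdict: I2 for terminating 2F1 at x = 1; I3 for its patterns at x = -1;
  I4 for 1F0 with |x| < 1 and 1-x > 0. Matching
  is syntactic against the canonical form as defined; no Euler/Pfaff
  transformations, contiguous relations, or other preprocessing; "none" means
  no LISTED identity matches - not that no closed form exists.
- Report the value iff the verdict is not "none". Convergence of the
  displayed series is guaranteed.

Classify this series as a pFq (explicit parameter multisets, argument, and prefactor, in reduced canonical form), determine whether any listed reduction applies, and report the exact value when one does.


The tell: x = (1/2) and the running product (prefactor -4/3) telescopes to a rising factorial.
Ratio: r(k) = (1/2) * (k+2/3) (k+1) / [(k+4/3) (k+1)] - rational in k, leading ratio (1/2); with t_0 = -4/3, classification follows.

The series (x = 1/2) is 2F1: upper {2/3, 1}, lower {4/3}, prefactor -4/3. Verdict: none. Every listed pattern misses the 2F1 form at 1/2, upper {2/3, 1}.


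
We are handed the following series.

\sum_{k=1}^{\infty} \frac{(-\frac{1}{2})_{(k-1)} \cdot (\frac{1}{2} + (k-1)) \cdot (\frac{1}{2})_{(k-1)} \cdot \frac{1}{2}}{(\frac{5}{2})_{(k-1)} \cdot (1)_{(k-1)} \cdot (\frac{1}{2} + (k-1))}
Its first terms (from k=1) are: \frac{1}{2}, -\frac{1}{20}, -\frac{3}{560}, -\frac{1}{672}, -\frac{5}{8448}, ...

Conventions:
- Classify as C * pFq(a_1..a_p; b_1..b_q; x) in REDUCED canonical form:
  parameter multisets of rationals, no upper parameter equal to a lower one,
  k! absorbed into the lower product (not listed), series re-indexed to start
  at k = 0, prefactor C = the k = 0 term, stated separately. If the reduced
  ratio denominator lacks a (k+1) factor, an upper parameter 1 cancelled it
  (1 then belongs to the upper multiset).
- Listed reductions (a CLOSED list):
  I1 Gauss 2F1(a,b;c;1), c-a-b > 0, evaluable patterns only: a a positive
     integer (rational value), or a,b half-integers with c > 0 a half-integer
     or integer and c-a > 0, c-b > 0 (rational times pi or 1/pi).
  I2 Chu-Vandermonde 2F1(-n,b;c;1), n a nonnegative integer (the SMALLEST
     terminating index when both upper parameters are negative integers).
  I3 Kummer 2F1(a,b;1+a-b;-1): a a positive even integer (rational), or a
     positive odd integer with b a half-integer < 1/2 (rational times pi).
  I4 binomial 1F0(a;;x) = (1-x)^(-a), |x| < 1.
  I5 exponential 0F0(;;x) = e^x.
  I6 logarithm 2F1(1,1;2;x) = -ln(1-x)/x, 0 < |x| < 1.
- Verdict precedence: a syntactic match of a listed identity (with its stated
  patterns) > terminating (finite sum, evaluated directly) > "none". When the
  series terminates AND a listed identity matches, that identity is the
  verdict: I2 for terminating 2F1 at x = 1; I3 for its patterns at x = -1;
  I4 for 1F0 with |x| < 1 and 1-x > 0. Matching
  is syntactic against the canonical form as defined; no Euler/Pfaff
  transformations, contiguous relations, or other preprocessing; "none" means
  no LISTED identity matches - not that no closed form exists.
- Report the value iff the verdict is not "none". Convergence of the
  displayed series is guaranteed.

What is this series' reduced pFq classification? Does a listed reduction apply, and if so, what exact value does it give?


Classification (C = \frac{1}{2}): 2F1 with upper {-\frac{1}{2}, \frac{1}{2}}, lower {\frac{5}{2}}, argument x = 1. Verdict: Gauss's theorem I1 (half-integer case) matches (x = 1; upper {-\frac{1}{2}, \frac{1}{2}} half-integers, c = \frac{5}{2} in the evaluable pattern). Its exact value is \frac{9}{64} \cdot \pi.

Key step: from the first term \frac{1}{2}: (1)_k (C = 1/2, x = 1) is k! itself.
Consecutive-term ratio: r(k) = 1 * (k-\frac{1}{2}) (k+\frac{1}{2}) / [(k+\frac{5}{2}) (k+1)] - rational in k, leading ratio 1; with t_0 = \frac{1}{2}, classification follows.


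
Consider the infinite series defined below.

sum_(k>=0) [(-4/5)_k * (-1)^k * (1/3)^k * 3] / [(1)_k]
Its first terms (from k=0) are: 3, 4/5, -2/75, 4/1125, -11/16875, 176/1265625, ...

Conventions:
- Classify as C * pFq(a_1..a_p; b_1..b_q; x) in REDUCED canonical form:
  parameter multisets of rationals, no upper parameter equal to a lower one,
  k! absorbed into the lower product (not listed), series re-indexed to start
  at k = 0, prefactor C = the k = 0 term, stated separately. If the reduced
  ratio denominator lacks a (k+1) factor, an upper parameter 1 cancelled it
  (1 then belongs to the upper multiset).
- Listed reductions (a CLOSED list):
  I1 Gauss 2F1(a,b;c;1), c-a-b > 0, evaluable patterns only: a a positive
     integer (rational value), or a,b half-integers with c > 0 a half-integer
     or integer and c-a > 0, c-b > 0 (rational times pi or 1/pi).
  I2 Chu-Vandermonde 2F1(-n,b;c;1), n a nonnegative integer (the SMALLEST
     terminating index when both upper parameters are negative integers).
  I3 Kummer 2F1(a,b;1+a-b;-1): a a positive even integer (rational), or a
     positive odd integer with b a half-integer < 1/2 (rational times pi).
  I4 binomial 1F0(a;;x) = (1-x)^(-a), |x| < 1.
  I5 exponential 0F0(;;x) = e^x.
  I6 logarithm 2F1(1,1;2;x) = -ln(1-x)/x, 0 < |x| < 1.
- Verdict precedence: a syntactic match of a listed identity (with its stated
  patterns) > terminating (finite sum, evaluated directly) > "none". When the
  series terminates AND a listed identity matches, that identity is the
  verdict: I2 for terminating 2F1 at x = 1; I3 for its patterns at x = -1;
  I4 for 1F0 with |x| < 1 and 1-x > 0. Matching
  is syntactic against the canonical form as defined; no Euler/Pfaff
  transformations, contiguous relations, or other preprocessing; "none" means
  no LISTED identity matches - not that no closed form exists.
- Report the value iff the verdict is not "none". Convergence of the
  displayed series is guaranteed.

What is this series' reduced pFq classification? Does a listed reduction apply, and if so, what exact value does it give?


Classification (C = 3): 1F0 with upper {-4/5}, lower {-}, argument x = -1/3. Verdict (x = -1/3): binomial (I4) applies (the 1F0 binomial series: exponent 4/5, x = -1/3). Value: 3 * (4/3)^(4/5).

Key observation: with t_0 = 3, (1)_k (C = 3) is k! itself.
Ratio: r(k) = (-1/3) * (k-4/5) / [(k+1)] ; factor over Q: parameters, x = (-1/3), and C = 3.


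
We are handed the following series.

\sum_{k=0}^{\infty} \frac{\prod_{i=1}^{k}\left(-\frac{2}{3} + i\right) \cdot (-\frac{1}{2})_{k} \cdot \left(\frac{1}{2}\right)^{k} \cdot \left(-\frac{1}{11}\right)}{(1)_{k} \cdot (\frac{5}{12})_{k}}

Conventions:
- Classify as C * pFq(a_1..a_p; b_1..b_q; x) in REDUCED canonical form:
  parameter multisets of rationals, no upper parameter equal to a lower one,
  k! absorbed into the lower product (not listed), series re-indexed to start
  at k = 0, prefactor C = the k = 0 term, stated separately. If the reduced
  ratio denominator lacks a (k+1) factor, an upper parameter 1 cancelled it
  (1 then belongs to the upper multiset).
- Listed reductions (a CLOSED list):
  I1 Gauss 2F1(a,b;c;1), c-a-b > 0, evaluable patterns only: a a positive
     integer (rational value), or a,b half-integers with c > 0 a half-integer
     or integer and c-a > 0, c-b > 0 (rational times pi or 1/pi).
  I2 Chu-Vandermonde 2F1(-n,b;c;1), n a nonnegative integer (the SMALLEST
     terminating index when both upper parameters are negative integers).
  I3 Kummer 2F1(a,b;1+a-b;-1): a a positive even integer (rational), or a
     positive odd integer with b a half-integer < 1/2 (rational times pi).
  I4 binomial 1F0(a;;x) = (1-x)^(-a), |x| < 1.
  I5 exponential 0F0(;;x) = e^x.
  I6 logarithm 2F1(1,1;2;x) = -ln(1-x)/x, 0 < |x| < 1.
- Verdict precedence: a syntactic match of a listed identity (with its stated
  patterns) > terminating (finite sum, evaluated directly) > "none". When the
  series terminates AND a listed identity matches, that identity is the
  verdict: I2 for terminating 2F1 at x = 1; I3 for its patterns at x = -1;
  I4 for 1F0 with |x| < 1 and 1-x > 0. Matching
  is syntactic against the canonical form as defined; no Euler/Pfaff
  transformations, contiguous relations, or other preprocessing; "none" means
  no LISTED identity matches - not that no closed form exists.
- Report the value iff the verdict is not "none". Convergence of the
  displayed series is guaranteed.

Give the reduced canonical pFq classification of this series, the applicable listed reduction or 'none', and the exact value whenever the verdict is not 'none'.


x = \frac{1}{2} here; the reduced form reads 2F1, upper {-\frac{1}{2}, \frac{1}{3}}, lower {\frac{5}{12}}, C = -\frac{1}{11}. Verdict: none (x = \frac{1}{2}): each listed identity misses the multisets {-\frac{1}{2}, \frac{1}{3}} ; {\frac{5}{12}}.

Key step: from the first term -\frac{1}{11}: (1)_k (prefactor -1/11) is k! itself.
Adjacent-term ratio: r(k) = \frac{1}{2} * (k-\frac{1}{2}) (k+\frac{1}{3}) / [(k+\frac{5}{12}) (k+1)] - rational; roots negated = parameters, x = \frac{1}{2}, C = -\frac{1}{11}.


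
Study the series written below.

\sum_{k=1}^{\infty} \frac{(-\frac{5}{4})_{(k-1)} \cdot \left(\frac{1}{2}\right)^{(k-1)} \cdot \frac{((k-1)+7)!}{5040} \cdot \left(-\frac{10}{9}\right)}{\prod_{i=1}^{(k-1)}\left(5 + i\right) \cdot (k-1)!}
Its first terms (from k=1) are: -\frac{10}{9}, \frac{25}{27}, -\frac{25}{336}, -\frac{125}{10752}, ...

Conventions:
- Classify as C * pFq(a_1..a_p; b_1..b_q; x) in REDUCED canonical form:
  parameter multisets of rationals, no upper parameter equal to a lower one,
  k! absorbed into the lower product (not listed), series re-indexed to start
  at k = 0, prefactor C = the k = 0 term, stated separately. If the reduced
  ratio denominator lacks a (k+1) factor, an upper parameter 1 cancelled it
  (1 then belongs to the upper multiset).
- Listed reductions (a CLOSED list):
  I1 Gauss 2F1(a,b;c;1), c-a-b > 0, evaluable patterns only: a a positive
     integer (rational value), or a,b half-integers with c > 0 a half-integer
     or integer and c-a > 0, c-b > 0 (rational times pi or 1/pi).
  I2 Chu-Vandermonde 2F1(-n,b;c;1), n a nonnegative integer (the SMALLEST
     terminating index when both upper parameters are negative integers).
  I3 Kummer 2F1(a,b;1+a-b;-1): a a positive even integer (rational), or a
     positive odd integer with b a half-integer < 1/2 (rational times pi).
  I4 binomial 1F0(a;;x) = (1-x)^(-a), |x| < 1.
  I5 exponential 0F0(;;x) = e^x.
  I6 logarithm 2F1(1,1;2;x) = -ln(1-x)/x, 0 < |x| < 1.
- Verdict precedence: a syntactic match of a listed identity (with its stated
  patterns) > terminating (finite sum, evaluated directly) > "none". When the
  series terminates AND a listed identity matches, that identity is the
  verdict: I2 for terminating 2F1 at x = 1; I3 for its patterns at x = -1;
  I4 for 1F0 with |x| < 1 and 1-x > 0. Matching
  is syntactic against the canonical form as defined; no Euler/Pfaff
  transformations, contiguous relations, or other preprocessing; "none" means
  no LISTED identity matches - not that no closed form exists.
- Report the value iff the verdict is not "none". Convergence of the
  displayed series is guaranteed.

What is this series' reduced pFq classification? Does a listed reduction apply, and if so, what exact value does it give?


This is -\frac{10}{9} * 2F1(-\frac{5}{4}, 8; 6; \frac{1}{2}) in reduced canonical form. Verdict: none. A 2F1 with upper {-\frac{5}{4}, 8} fits none of I1-I6 at x = \frac{1}{2}; the sum runs forever.

Structural cue: t_0 = -\frac{10}{9} here, and the lower running product (C = -10/9) is a rising factorial.
Consecutive-term ratio: r(k) = \frac{1}{2} * (k-\frac{5}{4}) (k+8) / [(k+6) (k+1)] - rational in k, leading ratio \frac{1}{2}; with t_0 = -\frac{10}{9}, classification follows.


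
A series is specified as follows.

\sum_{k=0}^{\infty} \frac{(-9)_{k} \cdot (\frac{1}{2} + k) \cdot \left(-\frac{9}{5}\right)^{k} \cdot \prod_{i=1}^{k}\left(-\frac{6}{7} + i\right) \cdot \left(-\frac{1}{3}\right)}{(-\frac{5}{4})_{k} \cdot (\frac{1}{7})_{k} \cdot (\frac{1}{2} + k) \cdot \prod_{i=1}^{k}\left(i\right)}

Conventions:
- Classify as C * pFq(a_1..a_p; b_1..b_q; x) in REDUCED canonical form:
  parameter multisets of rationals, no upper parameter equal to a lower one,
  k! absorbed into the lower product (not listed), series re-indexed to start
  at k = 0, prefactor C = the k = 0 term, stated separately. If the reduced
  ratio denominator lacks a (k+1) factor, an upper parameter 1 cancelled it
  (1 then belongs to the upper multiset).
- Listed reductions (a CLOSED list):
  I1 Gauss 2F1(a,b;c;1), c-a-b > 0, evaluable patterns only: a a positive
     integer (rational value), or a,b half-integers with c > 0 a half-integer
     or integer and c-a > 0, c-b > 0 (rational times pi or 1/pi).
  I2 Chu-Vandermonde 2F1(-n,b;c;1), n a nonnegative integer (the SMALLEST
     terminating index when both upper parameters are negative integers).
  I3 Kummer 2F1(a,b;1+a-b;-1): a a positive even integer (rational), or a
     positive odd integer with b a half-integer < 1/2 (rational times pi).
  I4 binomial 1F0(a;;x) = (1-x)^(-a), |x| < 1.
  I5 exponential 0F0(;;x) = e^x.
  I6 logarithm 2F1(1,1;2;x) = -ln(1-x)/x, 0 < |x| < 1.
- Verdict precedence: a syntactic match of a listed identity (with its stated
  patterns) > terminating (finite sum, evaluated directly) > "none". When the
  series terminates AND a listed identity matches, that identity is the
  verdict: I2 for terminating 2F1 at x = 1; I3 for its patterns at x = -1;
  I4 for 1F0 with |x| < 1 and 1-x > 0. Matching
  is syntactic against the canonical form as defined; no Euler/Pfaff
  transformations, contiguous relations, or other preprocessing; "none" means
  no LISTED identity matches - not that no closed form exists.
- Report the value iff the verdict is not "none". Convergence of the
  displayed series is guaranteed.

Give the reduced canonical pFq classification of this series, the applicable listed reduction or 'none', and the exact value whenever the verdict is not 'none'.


The tell: from the first term -\frac{1}{3}: the product of the first k integers (C = -1/3) is k!.
Adjacent-term ratio: r(k) = -\frac{9}{5} * (k-9) / [(k-\frac{5}{4}) (k+1)] - rational; roots negated = parameters, x = -\frac{9}{5}, C = -\frac{1}{3}.

The series (x = -\frac{9}{5}) is 1F1: upper {-9}, lower {-\frac{5}{4}}, prefactor -\frac{1}{3}. Verdict: terminating (-9 upstairs). 10 nonzero terms in all; added directly. Value: -\frac{14098995981436217}{4929052734375}.


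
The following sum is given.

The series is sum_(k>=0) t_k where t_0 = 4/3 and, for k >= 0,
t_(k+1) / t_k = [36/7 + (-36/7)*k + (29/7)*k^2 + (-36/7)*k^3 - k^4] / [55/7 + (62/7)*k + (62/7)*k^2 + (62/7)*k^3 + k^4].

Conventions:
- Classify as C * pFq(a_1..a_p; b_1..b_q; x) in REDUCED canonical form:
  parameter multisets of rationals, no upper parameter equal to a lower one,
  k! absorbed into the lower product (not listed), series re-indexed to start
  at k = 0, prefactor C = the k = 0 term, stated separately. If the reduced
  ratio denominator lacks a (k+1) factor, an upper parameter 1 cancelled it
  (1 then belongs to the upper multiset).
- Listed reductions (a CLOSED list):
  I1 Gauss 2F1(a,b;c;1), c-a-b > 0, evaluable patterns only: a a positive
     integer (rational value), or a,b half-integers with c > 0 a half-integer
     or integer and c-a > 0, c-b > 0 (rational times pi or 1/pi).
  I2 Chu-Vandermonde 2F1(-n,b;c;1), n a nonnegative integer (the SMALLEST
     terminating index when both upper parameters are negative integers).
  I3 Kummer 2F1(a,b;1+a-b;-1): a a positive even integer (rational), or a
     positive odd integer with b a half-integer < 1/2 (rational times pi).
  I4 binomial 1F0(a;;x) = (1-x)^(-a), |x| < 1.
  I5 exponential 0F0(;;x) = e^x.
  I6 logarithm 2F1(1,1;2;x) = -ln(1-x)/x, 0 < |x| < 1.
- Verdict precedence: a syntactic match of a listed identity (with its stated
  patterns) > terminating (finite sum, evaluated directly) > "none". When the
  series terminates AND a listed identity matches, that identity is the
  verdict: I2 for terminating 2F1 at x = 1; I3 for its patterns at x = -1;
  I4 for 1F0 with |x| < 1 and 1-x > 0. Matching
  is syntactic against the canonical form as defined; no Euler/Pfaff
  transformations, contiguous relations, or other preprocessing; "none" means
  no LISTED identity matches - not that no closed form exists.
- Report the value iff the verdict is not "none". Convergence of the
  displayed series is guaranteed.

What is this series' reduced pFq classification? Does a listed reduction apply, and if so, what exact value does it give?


Structural cue: t_0 being 4/3, roots of the ratio polynomials (prefactor 4/3) are the negated parameters.
Adjacent-term ratio: r(k) = (-1) * (k-6/7) (k+6) / [(k+55/7) (k+1)] - rational; roots negated = parameters, x = (-1), C = 4/3.

With C = 4/3: the canonical form is 2F1(-6/7, 6; 55/7; -1). Verdict: Kummer's theorem (I3) fires (x = -1; c = 55/7 equals 1+a-b for upper {-6/7, 6}: listed pattern). Exact value: 11152/5145.


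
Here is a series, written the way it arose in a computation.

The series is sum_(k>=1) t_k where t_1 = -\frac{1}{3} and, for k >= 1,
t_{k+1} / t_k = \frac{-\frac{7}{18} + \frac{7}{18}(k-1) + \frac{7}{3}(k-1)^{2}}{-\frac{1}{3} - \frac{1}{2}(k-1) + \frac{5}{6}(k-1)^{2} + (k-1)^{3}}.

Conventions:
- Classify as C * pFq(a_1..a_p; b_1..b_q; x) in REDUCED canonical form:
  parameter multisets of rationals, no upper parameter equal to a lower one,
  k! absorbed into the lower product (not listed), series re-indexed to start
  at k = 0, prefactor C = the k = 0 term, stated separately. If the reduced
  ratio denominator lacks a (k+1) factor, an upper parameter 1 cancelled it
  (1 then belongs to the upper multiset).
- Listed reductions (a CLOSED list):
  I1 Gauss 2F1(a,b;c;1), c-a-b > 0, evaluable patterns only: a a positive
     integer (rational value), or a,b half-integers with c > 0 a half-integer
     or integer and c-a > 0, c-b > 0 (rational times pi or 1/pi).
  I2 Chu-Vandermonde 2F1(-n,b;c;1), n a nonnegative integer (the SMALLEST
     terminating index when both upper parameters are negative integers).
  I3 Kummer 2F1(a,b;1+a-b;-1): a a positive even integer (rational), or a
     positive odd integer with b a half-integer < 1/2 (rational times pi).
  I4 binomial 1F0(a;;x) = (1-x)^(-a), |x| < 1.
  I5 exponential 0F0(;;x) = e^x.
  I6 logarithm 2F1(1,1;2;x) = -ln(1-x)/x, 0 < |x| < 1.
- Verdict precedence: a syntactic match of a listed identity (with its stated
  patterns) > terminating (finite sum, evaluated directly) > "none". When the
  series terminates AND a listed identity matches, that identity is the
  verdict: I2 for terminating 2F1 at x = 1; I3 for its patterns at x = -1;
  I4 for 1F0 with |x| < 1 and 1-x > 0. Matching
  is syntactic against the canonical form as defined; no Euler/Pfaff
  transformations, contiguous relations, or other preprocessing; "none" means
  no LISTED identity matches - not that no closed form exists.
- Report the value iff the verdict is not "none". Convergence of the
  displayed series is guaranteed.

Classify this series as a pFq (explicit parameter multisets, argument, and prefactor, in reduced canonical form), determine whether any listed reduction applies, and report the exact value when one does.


The series (x = \frac{7}{3}) is 1F1: upper {-\frac{1}{3}}, lower {-\frac{2}{3}}, prefactor -\frac{1}{3}. Verdict: none - at argument \frac{7}{3} the multisets {-\frac{1}{3}} ; {-\frac{2}{3}} match no listed identity.

First insight: with t_0 = -\frac{1}{3}, cancel k + 1/2 from the displayed ratio first; then C = -1/3.
Step ratio: r(k) = \frac{7}{3} * (k-\frac{1}{3}) / [(k-\frac{2}{3}) (k+1)] ; factor over Q: parameters, x = \frac{7}{3}, and C = -\frac{1}{3}.
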